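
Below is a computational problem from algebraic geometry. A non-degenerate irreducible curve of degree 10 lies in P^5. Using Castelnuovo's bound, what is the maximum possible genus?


Castelnuovo's bound: write d - 1 = m(r-1) + epsilon with 0 <= epsilon < r-1.
d - 1 = 10 - 1 = 9
r - 1 = 5 - 1 = 4
9 = 2*4 + 1, so m = 2, epsilon = 1
pi(d, r) = m(m-1)(r-1)/2 + m*epsilon
= 2*1*4/2 + 2*1
= 8/2 + 2
= 4 + 2 = 6

6


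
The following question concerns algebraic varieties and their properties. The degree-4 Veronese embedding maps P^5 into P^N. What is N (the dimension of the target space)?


The Veronese embedding v_d: P^n -> P^N maps each point to all
degree-d monomials in n+1 homogeneous coordinates.
N = C(n+d, d) - 1
N = C(5+4, 4) - 1
N = C(9, 4) - 1
C(9, 4) = 126
N = 126 - 1 = 125

125


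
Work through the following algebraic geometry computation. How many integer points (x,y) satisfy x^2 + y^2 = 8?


Systematically check integer values of x where x^2 <= 8.
For each valid x, check if 8 - x^2 is a perfect square.
x=2: 8 - 4 = 4, sqrt = 2 (valid)
Total integer solutions found: 4

4


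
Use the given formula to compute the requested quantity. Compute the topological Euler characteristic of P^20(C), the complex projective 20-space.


The complex projective space P^20 has one cell in each even real dimension 0, 2, ..., 40.
The cohomology groups are H^{2k}(P^20) = Z for k = 0,...,20, and 0 otherwise.
Euler characteristic = sum of Betti numbers = 1 per even-dimensional cohomology group.
chi(P^20) = 20 + 1 = 21

21


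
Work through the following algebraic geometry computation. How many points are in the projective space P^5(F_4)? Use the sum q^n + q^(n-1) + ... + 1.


P^5(F_4) has (q^(n+1) - 1)/(q - 1) points.
= 4^5 + 4^4 + 4^3 + 4^2 + 4^1 + 4^0
= 1024 + 256 + 64 + 16 + 4 + 1
= 1365

1365


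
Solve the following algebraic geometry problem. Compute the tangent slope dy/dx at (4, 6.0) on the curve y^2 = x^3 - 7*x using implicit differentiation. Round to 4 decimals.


Using implicit differentiation of y^2 = x^3 - 7*x:
2y * dy/dx = 3x^2 - 7
dy/dx = (3x^2 - 7)/(2y)
Numerator: 3*4^2 - 7 = 41
Denominator: 2*6.0 = 12.0
dy/dx = 41/12.0 = 3.4167

3.4167


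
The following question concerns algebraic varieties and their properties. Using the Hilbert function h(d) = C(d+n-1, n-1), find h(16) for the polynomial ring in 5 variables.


The Hilbert function for the polynomial ring in 5 variables is:
h(d) = C(d+n-1, n-1)
h(16) = C(16+5-1, 5-1) = C(20, 4)
= 20! / (4! * 16!)
= 4845

4845


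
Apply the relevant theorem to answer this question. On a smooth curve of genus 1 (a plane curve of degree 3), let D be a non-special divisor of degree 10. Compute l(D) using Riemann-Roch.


First, compute the genus of a smooth plane curve of degree 3:
g = (d-1)(d-2)/2 = (3-1)(3-2)/2 = 1
For a non-special divisor D (i.e., h^1(D) = 0), Riemann-Roch gives:
l(D) = deg(D) - g + 1
Since deg(D) = 10 >= 2g - 1 = 1, D is non-special.
l(D) = 10 - 1 + 1 = 10

10


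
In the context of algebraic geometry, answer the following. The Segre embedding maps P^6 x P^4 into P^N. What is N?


The Segre embedding maps P^m x P^n into P^N via
all products of coordinates from each factor.
N = (m+1)(n+1) - 1
N = (6+1)(4+1) - 1
N = 7*5 - 1
N = 35 - 1 = 34

34


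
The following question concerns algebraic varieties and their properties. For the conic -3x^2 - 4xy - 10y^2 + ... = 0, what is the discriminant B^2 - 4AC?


The discriminant of a conic Ax^2 + Bxy + Cy^2 + ... = 0 is B^2 - 4AC.
B^2 = (-4)^2 = 16
4AC = 4*(-3)*(-10) = 120
Discriminant = 16 - 120 = -104

-104


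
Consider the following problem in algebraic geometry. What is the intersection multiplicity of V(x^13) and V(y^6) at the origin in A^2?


The intersection multiplicity of V(x^a) and V(y^b) at the origin is:
I(O; V(x^13), V(y^6)) = dim_k(k[x,y]/(x^13, y^6))
A basis for k[x,y]/(x^13, y^6) is the set of monomials x^i * y^j
where 0 <= i < 13 and 0 <= j < 6.
The number of such monomials is 13 * 6 = 78

78


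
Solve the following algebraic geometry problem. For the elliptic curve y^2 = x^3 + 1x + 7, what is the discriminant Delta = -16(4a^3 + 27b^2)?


Compute each component:
4a^3 = 4*1^3 = 4*1 = 4
27b^2 = 27*7^2 = 27*49 = 1323
4a^3 + 27b^2 = 4 + 1323 = 1327
Delta = -16*1327 = -21232

-21232


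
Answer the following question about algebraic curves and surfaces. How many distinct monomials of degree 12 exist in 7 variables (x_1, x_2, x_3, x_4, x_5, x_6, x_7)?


The number of degree-12 monomials in 7 variables is C(d+n-1, n-1).
= C(12+7-1, 7-1) = C(18, 6)
= 18564

18564


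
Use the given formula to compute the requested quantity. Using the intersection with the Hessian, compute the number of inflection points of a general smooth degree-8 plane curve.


For a general smooth plane curve C of degree d, the inflection points are
the intersection of C with its Hessian curve, which has degree 3(d-2).
By Bezout, the total intersection number is d * 3(d-2) = 8 * 18 = 144.
For a general curve every flex is ordinary, so each contributes
multiplicity 1 to C·Hess(C), and the number of distinct inflection
points is 3d(d-2).
Inflection points = 3*8*(8-2) = 3*8*6 = 144

144


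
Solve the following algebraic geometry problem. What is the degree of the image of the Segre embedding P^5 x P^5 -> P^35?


The degree of the Segre variety P^5 x P^5 is C(m+n, m).
= C(10, 5)
= 252

252


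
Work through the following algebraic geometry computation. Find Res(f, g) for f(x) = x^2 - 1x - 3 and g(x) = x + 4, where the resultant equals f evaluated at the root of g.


For Res(f, x - c), we evaluate f at x = c.
f(-4) = (-4)^2 - 1*(-4) - 3
= 16 + 4 - 3
= 20 - 3 = 17
Res(f, g) = 17

17


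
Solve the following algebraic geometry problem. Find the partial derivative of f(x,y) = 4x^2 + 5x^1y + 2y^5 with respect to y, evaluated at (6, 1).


df/dy = 5*x^1 + 5*2*y^4
At (6,1): 5*6^1 + 5*2*1^4
= 30 + 10
= 40

40


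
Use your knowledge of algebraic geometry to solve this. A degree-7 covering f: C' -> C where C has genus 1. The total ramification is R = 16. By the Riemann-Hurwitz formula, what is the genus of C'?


Riemann-Hurwitz formula: 2g' - 2 = d(2g - 2) + R
Given: d = 7, g = 1, R = 16
2g' - 2 = 7*(2*1 - 2) + 16
2g' - 2 = 7*0 + 16
2g' - 2 = 0 + 16 = 16
2g' = 18
g' = 9

9


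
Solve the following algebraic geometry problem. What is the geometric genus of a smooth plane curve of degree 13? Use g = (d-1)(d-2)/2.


Using the genus formula for smooth plane curves:
g = (d-1)(d-2)/2
g = (13-1)(13-2)/2
g = 12*11/2
g = 132/2 = 66

66


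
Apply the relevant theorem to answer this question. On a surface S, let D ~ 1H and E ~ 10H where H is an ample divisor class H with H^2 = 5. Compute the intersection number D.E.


Using bilinearity of the intersection pairing on a surface S:
(aH).(bH) = ab * (H.H)
We have H^2 = 5.
D.E = (1H).(10H) = 1*10*5
= 10*5
= 50

50


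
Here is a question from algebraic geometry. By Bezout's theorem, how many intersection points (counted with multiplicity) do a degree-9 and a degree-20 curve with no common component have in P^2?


Bezout's theorem states the intersection count equals the product of degrees.
Intersection count = 9 * 20 = 180

180


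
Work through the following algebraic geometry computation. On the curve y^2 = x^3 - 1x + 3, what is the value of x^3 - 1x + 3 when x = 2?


Compute x^3 - 1x + 3 at x = 2:
x^3 = 2^3 = 8
(-1)*x = (-1)*2 = -2
Sum: 8 - 2 + 3 = 9

9


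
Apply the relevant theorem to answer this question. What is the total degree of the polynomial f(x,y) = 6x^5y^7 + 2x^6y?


Examine each term for its total degree (sum of exponents).
  Term '6x^5y^7' has total degree 5+7 = 12.
  Term '2x^6y' has total degree 6+1 = 7.
The maximum total degree among all terms is 12.

12


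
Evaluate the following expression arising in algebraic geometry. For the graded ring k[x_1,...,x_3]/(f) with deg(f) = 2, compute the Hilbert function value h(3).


For R = k[x_1,...,x_n]/(f) with f homogeneous of degree e:
The Hilbert series is (1 - t^e)/(1 - t)^n.
So h(d) = C(d+n-1, n-1) - C(d-e+n-1, n-1) for d >= e.
With n=3, e=2, d=3:
C(3+3-1, 3-1) = C(5, 2) = 10
C(3-2+3-1, 3-1) = C(3, 2) = 3
h(3) = 10 - 3 = 7

7


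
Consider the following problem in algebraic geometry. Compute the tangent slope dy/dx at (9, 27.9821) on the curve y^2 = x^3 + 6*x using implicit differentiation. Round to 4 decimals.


Using implicit differentiation of y^2 = x^3 + 6*x:
2y * dy/dx = 3x^2 + 6
dy/dx = (3x^2 + 6)/(2y)
Numerator: 3*9^2 + 6 = 249
Denominator: 2*27.9821 = 55.9642
dy/dx = 249/55.9642 = 4.4493

4.4493


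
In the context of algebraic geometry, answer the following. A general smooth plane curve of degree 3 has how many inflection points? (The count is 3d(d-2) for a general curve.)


For a general smooth plane curve C of degree d, the inflection points are
the intersection of C with its Hessian curve, which has degree 3(d-2).
By Bezout, the total intersection number is d * 3(d-2) = 3 * 3 = 9.
For a general curve every flex is ordinary, so each contributes
multiplicity 1 to C·Hess(C), and the number of distinct inflection
points is 3d(d-2).
Inflection points = 3*3*(3-2) = 3*3*1 = 9

9


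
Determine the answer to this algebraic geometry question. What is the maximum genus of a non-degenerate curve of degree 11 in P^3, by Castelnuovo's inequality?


Castelnuovo's bound: write d - 1 = m(r-1) + epsilon with 0 <= epsilon < r-1.
d - 1 = 11 - 1 = 10
r - 1 = 3 - 1 = 2
10 = 5*2 + 0, so m = 5, epsilon = 0
pi(d, r) = m(m-1)(r-1)/2 + m*epsilon
= 5*4*2/2 + 5*0
= 40/2 + 0
= 20 + 0 = 20

20


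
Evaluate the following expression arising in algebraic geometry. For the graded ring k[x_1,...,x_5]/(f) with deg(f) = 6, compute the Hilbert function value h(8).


For R = k[x_1,...,x_n]/(f) with f homogeneous of degree e:
The Hilbert series is (1 - t^e)/(1 - t)^n.
So h(d) = C(d+n-1, n-1) - C(d-e+n-1, n-1) for d >= e.
With n=5, e=6, d=8:
C(8+5-1, 5-1) = C(12, 4) = 495
C(8-6+5-1, 5-1) = C(6, 4) = 15
h(8) = 495 - 15 = 480

480


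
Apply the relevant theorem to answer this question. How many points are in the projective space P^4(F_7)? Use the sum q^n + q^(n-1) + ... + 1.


P^4(F_7) has (q^(n+1) - 1)/(q - 1) points.
= 7^4 + 7^3 + 7^2 + 7^1 + 7^0
= 2401 + 343 + 49 + 7 + 1
= 2801

2801


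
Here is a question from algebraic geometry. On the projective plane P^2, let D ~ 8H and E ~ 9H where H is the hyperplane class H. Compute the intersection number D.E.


Using bilinearity of the intersection pairing on the projective plane P^2:
(aH).(bH) = ab * (H.H)
We have H^2 = 1 (Bezout).
D.E = (8H).(9H) = 8*9*1
= 72*1
= 72

72


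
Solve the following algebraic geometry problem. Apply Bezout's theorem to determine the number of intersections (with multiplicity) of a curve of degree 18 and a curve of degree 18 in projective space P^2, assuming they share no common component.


Bezout's theorem states the intersection count equals the product of degrees.
Intersection count = 18 * 18 = 324

324


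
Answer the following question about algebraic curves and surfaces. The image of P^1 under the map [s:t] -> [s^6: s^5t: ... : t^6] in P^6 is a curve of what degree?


The rational normal curve in P^6 is the image of P^1 under the 6-uple Veronese.
A general hyperplane in P^6 pulls back to a degree-6 form on P^1, which has 6 zeros,
so the curve meets a general hyperplane in 6 points. Degree = 6.

6


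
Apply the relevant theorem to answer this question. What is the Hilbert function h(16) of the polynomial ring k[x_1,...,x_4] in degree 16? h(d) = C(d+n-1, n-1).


The Hilbert function for the polynomial ring in 4 variables is:
h(d) = C(d+n-1, n-1)
h(16) = C(16+4-1, 4-1) = C(19, 3)
= 19! / (3! * 16!)
= 969

969


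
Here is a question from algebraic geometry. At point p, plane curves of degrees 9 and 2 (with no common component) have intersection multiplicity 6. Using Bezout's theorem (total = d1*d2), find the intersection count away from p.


By Bezout's theorem, the total intersection number is d1 * d2.
Total = 9 * 2 = 18
Intersection multiplicity at p = 6
Remaining intersections = 18 - 6 = 12

12


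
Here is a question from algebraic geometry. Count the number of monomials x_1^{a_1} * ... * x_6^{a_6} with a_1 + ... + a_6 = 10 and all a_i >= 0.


The number of degree-10 monomials in 6 variables is C(d+n-1, n-1).
= C(10+6-1, 6-1) = C(15, 5)
= 3003

3003


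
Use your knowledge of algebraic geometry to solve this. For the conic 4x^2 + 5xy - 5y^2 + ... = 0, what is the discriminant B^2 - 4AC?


The discriminant of a conic Ax^2 + Bxy + Cy^2 + ... = 0 is B^2 - 4AC.
B^2 = 5^2 = 25
4AC = 4*4*(-5) = -80
Discriminant = 25 + 80 = 105

105


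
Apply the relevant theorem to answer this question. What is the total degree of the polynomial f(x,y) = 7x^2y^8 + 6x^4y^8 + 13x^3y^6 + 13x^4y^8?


Examine each term for its total degree (sum of exponents).
  Term '7x^2y^8' has total degree 2+8 = 10.
  Term '6x^4y^8' has total degree 4+8 = 12.
  Term '13x^3y^6' has total degree 3+6 = 9.
  Term '13x^4y^8' has total degree 4+8 = 12.
The maximum total degree among all terms is 12.

12


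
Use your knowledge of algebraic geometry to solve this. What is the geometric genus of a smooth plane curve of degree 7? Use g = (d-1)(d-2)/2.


Using the genus formula for smooth plane curves:
g = (d-1)(d-2)/2
g = (7-1)(7-2)/2
g = 6*5/2
g = 30/2 = 15

15


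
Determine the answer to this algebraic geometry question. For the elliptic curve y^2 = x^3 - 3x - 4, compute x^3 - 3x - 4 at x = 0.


Compute x^3 - 3x - 4 at x = 0:
x^3 = 0^3 = 0
(-3)*x = (-3)*0 = 0
Sum: 0 + 0 - 4 = -4

-4


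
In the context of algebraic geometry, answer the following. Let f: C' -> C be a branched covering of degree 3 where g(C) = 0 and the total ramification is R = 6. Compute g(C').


Riemann-Hurwitz formula: 2g' - 2 = d(2g - 2) + R
Given: d = 3, g = 0, R = 6
2g' - 2 = 3*(2*0 - 2) + 6
2g' - 2 = 3*(-2) + 6
2g' - 2 = -6 + 6 = 0
2g' = 2
g' = 1

1


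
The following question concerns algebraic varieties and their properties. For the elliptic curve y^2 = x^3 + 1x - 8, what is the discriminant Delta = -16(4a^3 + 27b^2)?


Compute each component:
4a^3 = 4*1^3 = 4*1 = 4
27b^2 = 27*(-8)^2 = 27*64 = 1728
4a^3 + 27b^2 = 4 + 1728 = 1732
Delta = -16*1732 = -27712

-27712


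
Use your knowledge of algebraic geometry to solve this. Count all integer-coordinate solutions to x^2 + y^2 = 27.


Systematically check integer values of x where x^2 <= 27.
For each valid x, check if 27 - x^2 is a perfect square.
Total integer solutions found: 0

0


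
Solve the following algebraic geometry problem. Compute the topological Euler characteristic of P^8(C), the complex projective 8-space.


The complex projective space P^8 has one cell in each even real dimension 0, 2, ..., 16.
The cohomology groups are H^{2k}(P^8) = Z for k = 0,...,8, and 0 otherwise.
Euler characteristic = sum of Betti numbers = 1 per even-dimensional cohomology group.
chi(P^8) = 8 + 1 = 9

9


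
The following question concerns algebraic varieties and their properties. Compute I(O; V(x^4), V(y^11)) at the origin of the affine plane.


The intersection multiplicity of V(x^a) and V(y^b) at the origin is:
I(O; V(x^4), V(y^11)) = dim_k(k[x,y]/(x^4, y^11))
A basis for k[x,y]/(x^4, y^11) is the set of monomials x^i * y^j
where 0 <= i < 4 and 0 <= j < 11.
The number of such monomials is 4 * 11 = 44

44


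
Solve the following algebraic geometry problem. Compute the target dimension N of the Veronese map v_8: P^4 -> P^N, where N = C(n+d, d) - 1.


The Veronese embedding v_d: P^n -> P^N maps each point to all
degree-d monomials in n+1 homogeneous coordinates.
N = C(n+d, d) - 1
N = C(4+8, 8) - 1
N = C(12, 8) - 1
C(12, 8) = 495
N = 495 - 1 = 494

494


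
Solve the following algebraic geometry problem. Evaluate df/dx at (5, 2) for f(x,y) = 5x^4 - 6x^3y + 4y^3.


df/dx = 4*5*x^3 + 3*(-6)*x^2*y
At (5,2): 4*5*5^3 + 3*(-6)*5^2*2
= 2500 - 900
= 1600

1600


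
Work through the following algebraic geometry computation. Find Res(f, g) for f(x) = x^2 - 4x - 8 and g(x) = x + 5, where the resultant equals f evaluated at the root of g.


For Res(f, x - c), we evaluate f at x = c.
f(-5) = (-5)^2 - 4*(-5) - 8
= 25 + 20 - 8
= 45 - 8 = 37
Res(f, g) = 37

37


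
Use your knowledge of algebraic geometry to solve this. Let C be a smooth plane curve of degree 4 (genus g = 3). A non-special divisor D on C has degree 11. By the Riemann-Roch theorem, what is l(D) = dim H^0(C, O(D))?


First, compute the genus of a smooth plane curve of degree 4:
g = (d-1)(d-2)/2 = (4-1)(4-2)/2 = 3
For a non-special divisor D (i.e., h^1(D) = 0), Riemann-Roch gives:
l(D) = deg(D) - g + 1
Since deg(D) = 11 >= 2g - 1 = 5, D is non-special.
l(D) = 11 - 3 + 1 = 9

9


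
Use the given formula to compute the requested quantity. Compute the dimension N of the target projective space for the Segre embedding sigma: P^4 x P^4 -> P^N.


The Segre embedding maps P^m x P^n into P^N via
all products of coordinates from each factor.
N = (m+1)(n+1) - 1
N = (4+1)(4+1) - 1
N = 5*5 - 1
N = 25 - 1 = 24

24


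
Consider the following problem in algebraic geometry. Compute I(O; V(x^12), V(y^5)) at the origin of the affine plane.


The intersection multiplicity of V(x^a) and V(y^b) at the origin is:
I(O; V(x^12), V(y^5)) = dim_k(k[x,y]/(x^12, y^5))
A basis for k[x,y]/(x^12, y^5) is the set of monomials x^i * y^j
where 0 <= i < 12 and 0 <= j < 5.
The number of such monomials is 12 * 5 = 60

60


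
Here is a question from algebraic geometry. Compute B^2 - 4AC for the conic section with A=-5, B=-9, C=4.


The discriminant of a conic Ax^2 + Bxy + Cy^2 + ... = 0 is B^2 - 4AC.
B^2 = (-9)^2 = 81
4AC = 4*(-5)*4 = -80
Discriminant = 81 + 80 = 161

161


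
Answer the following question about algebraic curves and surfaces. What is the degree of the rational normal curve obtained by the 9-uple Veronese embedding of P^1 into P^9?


The rational normal curve in P^9 is the image of P^1 under the 9-uple Veronese.
A general hyperplane in P^9 pulls back to a degree-9 form on P^1, which has 9 zeros,
so the curve meets a general hyperplane in 9 points. Degree = 9.

9


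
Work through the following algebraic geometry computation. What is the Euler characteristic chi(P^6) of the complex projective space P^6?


The complex projective space P^6 has one cell in each even real dimension 0, 2, ..., 12.
The cohomology groups are H^{2k}(P^6) = Z for k = 0,...,6, and 0 otherwise.
Euler characteristic = sum of Betti numbers = 1 per even-dimensional cohomology group.
chi(P^6) = 6 + 1 = 7

7


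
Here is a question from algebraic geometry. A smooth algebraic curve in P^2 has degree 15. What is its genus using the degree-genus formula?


Using the genus formula for smooth plane curves:
g = (d-1)(d-2)/2
g = (15-1)(15-2)/2
g = 14*13/2
g = 182/2 = 91

91


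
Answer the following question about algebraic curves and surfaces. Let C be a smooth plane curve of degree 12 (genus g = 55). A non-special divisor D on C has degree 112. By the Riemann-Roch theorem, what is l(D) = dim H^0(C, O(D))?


First, compute the genus of a smooth plane curve of degree 12:
g = (d-1)(d-2)/2 = (12-1)(12-2)/2 = 55
For a non-special divisor D (i.e., h^1(D) = 0), Riemann-Roch gives:
l(D) = deg(D) - g + 1
Since deg(D) = 112 >= 2g - 1 = 109, D is non-special.
l(D) = 112 - 55 + 1 = 58

58


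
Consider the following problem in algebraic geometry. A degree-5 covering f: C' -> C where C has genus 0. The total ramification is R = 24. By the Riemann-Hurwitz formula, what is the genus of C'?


Riemann-Hurwitz formula: 2g' - 2 = d(2g - 2) + R
Given: d = 5, g = 0, R = 24
2g' - 2 = 5*(2*0 - 2) + 24
2g' - 2 = 5*(-2) + 24
2g' - 2 = -10 + 24 = 14
2g' = 16
g' = 8

8


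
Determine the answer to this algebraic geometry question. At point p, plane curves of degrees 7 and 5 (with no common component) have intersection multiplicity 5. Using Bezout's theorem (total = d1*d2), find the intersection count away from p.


By Bezout's theorem, the total intersection number is d1 * d2.
Total = 7 * 5 = 35
Intersection multiplicity at p = 5
Remaining intersections = 35 - 5 = 30

30


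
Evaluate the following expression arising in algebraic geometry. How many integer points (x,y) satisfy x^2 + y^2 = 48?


Systematically check integer values of x where x^2 <= 48.
For each valid x, check if 48 - x^2 is a perfect square.
Total integer solutions found: 0

0


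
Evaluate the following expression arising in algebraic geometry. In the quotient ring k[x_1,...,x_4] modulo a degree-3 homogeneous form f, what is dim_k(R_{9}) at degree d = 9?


For R = k[x_1,...,x_n]/(f) with f homogeneous of degree e:
The Hilbert series is (1 - t^e)/(1 - t)^n.
So h(d) = C(d+n-1, n-1) - C(d-e+n-1, n-1) for d >= e.
With n=4, e=3, d=9:
C(9+4-1, 4-1) = C(12, 3) = 220
C(9-3+4-1, 4-1) = C(9, 3) = 84
h(9) = 220 - 84 = 136

136


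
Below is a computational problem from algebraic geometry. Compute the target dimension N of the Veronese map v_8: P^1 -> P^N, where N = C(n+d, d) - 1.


The Veronese embedding v_d: P^n -> P^N maps each point to all
degree-d monomials in n+1 homogeneous coordinates.
N = C(n+d, d) - 1
N = C(1+8, 8) - 1
N = C(9, 8) - 1
C(9, 8) = 9
N = 9 - 1 = 8

8


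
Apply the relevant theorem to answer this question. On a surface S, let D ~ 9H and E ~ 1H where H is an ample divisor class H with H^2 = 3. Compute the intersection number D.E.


Using bilinearity of the intersection pairing on a surface S:
(aH).(bH) = ab * (H.H)
We have H^2 = 3.
D.E = (9H).(1H) = 9*1*3
= 9*3
= 27

27


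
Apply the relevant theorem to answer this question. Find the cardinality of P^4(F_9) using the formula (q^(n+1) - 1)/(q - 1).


P^4(F_9) has (q^(n+1) - 1)/(q - 1) points.
= 9^4 + 9^3 + 9^2 + 9^1 + 9^0
= 6561 + 729 + 81 + 9 + 1
= 7381

7381


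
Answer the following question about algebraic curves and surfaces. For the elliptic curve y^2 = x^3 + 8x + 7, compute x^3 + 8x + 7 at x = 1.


Compute x^3 + 8x + 7 at x = 1:
x^3 = 1^3 = 1
8*x = 8*1 = 8
Sum: 1 + 8 + 7 = 16

16


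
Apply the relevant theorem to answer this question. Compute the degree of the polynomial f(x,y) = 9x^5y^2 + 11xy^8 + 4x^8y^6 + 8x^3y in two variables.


Examine each term for its total degree (sum of exponents).
  Term '9x^5y^2' has total degree 5+2 = 7.
  Term '11xy^8' has total degree 1+8 = 9.
  Term '4x^8y^6' has total degree 8+6 = 14.
  Term '8x^3y' has total degree 3+1 = 4.
The maximum total degree among all terms is 14.

14


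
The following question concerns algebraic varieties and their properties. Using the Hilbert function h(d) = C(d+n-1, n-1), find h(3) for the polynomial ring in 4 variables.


The Hilbert function for the polynomial ring in 4 variables is:
h(d) = C(d+n-1, n-1)
h(3) = C(3+4-1, 4-1) = C(6, 3)
= 6! / (3! * 3!)
= 20

20


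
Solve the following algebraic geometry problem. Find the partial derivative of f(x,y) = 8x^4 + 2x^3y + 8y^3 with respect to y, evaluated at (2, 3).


df/dy = 2*x^3 + 3*8*y^2
At (2,3): 2*2^3 + 3*8*3^2
= 16 + 216
= 232

232


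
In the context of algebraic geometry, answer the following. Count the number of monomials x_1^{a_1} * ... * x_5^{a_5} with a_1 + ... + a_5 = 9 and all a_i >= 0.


The number of degree-9 monomials in 5 variables is C(d+n-1, n-1).
= C(9+5-1, 5-1) = C(13, 4)
= 715

715


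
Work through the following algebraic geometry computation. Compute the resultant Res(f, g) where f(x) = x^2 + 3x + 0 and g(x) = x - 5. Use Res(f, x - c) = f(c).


For Res(f, x - c), we evaluate f at x = c.
f(5) = 5^2 + 3*5 + 0
= 25 + 15 + 0
= 40 + 0 = 40
Res(f, g) = 40

40


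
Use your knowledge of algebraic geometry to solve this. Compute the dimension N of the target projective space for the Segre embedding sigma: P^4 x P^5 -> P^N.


The Segre embedding maps P^m x P^n into P^N via
all products of coordinates from each factor.
N = (m+1)(n+1) - 1
N = (4+1)(5+1) - 1
N = 5*6 - 1
N = 30 - 1 = 29

29


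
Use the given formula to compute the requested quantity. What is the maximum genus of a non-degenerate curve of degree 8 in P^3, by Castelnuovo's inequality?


Castelnuovo's bound: write d - 1 = m(r-1) + epsilon with 0 <= epsilon < r-1.
d - 1 = 8 - 1 = 7
r - 1 = 3 - 1 = 2
7 = 3*2 + 1, so m = 3, epsilon = 1
pi(d, r) = m(m-1)(r-1)/2 + m*epsilon
= 3*2*2/2 + 3*1
= 12/2 + 3
= 6 + 3 = 9

9


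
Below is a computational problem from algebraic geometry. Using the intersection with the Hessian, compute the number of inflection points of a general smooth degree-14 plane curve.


For a general smooth plane curve C of degree d, the inflection points are
the intersection of C with its Hessian curve, which has degree 3(d-2).
By Bezout, the total intersection number is d * 3(d-2) = 14 * 36 = 504.
For a general curve every flex is ordinary, so each contributes
multiplicity 1 to C·Hess(C), and the number of distinct inflection
points is 3d(d-2).
Inflection points = 3*14*(14-2) = 3*14*12 = 504

504


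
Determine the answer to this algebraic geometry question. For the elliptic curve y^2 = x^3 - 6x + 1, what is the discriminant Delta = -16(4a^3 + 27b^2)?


Compute each component:
4a^3 = 4*(-6)^3 = 4*(-216) = -864
27b^2 = 27*1^2 = 27*1 = 27
4a^3 + 27b^2 = -864 + 27 = -837
Delta = -16*(-837) = 13392

13392


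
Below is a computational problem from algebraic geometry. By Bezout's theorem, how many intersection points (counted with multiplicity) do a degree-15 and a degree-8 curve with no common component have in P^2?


Bezout's theorem states the intersection count equals the product of degrees.
Intersection count = 15 * 8 = 120

120


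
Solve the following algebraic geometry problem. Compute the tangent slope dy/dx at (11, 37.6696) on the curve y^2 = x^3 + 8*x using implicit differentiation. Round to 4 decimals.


Using implicit differentiation of y^2 = x^3 + 8*x:
2y * dy/dx = 3x^2 + 8
dy/dx = (3x^2 + 8)/(2y)
Numerator: 3*11^2 + 8 = 371
Denominator: 2*37.6696 = 75.3392
dy/dx = 371/75.3392 = 4.9244

4.9244


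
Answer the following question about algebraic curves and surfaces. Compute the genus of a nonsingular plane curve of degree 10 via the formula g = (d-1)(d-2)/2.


Using the genus formula for smooth plane curves:
g = (d-1)(d-2)/2
g = (10-1)(10-2)/2
g = 9*8/2
g = 72/2 = 36

36


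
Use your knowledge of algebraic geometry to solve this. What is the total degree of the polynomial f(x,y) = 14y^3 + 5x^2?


Examine each term for its total degree (sum of exponents).
  Term '14y^3' has total degree 0+3 = 3.
  Term '5x^2' has total degree 2+0 = 2.
The maximum total degree among all terms is 3.

3


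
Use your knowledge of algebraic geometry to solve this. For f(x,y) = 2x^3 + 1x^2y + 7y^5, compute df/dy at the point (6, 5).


df/dy = 1*x^2 + 5*7*y^4
At (6,5): 1*6^2 + 5*7*5^4
= 36 + 21875
= 21911

21911


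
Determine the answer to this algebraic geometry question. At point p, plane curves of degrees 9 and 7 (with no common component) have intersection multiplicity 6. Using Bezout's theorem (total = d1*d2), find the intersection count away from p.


By Bezout's theorem, the total intersection number is d1 * d2.
Total = 9 * 7 = 63
Intersection multiplicity at p = 6
Remaining intersections = 63 - 6 = 57

57


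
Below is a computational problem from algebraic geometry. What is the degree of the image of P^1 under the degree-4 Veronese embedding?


The Veronese variety v_4(P^1) has degree d^r.
d^r = 4^1 = 4

4


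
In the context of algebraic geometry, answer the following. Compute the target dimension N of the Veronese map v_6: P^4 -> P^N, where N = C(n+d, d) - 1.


The Veronese embedding v_d: P^n -> P^N maps each point to all
degree-d monomials in n+1 homogeneous coordinates.
N = C(n+d, d) - 1
N = C(4+6, 6) - 1
N = C(10, 6) - 1
C(10, 6) = 210
N = 210 - 1 = 209

209


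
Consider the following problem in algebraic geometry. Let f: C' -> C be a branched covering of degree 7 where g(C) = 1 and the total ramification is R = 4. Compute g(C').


Riemann-Hurwitz formula: 2g' - 2 = d(2g - 2) + R
Given: d = 7, g = 1, R = 4
2g' - 2 = 7*(2*1 - 2) + 4
2g' - 2 = 7*0 + 4
2g' - 2 = 0 + 4 = 4
2g' = 6
g' = 3

3


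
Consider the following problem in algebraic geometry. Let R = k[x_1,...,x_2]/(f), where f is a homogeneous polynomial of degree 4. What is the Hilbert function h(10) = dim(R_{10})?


For R = k[x_1,...,x_n]/(f) with f homogeneous of degree e:
The Hilbert series is (1 - t^e)/(1 - t)^n.
So h(d) = C(d+n-1, n-1) - C(d-e+n-1, n-1) for d >= e.
With n=2, e=4, d=10:
C(10+2-1, 2-1) = C(11, 1) = 11
C(10-4+2-1, 2-1) = C(7, 1) = 7
h(10) = 11 - 7 = 4

4


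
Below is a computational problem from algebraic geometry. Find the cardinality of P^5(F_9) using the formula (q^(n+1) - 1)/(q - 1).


P^5(F_9) has (q^(n+1) - 1)/(q - 1) points.
= 9^5 + 9^4 + 9^3 + 9^2 + 9^1 + 9^0
= 59049 + 6561 + 729 + 81 + 9 + 1
= 66430

66430


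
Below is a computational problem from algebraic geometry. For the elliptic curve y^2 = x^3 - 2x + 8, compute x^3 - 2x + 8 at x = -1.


Compute x^3 - 2x + 8 at x = -1:
x^3 = (-1)^3 = -1
(-2)*x = (-2)*(-1) = 2
Sum: -1 + 2 + 8 = 9

9


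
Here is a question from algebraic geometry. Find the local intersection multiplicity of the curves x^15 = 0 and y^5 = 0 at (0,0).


The intersection multiplicity of V(x^a) and V(y^b) at the origin is:
I(O; V(x^15), V(y^5)) = dim_k(k[x,y]/(x^15, y^5))
A basis for k[x,y]/(x^15, y^5) is the set of monomials x^i * y^j
where 0 <= i < 15 and 0 <= j < 5.
The number of such monomials is 15 * 5 = 75

75


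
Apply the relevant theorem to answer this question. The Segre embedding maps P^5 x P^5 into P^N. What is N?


The Segre embedding maps P^m x P^n into P^N via
all products of coordinates from each factor.
N = (m+1)(n+1) - 1
N = (5+1)(5+1) - 1
N = 6*6 - 1
N = 36 - 1 = 35

35


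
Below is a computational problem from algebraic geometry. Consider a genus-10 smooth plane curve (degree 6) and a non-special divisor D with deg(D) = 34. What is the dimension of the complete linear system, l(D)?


First, compute the genus of a smooth plane curve of degree 6:
g = (d-1)(d-2)/2 = (6-1)(6-2)/2 = 10
For a non-special divisor D (i.e., h^1(D) = 0), Riemann-Roch gives:
l(D) = deg(D) - g + 1
Since deg(D) = 34 >= 2g - 1 = 19, D is non-special.
l(D) = 34 - 10 + 1 = 25

25


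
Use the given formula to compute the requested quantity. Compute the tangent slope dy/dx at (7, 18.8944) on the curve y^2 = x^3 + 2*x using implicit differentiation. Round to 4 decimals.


Using implicit differentiation of y^2 = x^3 + 2*x:
2y * dy/dx = 3x^2 + 2
dy/dx = (3x^2 + 2)/(2y)
Numerator: 3*7^2 + 2 = 149
Denominator: 2*18.8944 = 37.7888
dy/dx = 149/37.7888 = 3.9430

3.9430


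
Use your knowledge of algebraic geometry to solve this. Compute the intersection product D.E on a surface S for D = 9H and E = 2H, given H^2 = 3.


Using bilinearity of the intersection pairing on a surface S:
(aH).(bH) = ab * (H.H)
We have H^2 = 3.
D.E = (9H).(2H) = 9*2*3
= 18*3
= 54

54


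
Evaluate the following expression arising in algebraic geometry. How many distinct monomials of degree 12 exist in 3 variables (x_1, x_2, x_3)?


The number of degree-12 monomials in 3 variables is C(d+n-1, n-1).
= C(12+3-1, 3-1) = C(14, 2)
= 91

91


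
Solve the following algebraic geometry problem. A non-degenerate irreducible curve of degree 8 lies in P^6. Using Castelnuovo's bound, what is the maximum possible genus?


Castelnuovo's bound: write d - 1 = m(r-1) + epsilon with 0 <= epsilon < r-1.
d - 1 = 8 - 1 = 7
r - 1 = 6 - 1 = 5
7 = 1*5 + 2, so m = 1, epsilon = 2
pi(d, r) = m(m-1)(r-1)/2 + m*epsilon
= 1*0*5/2 + 1*2
= 0/2 + 2
= 0 + 2 = 2

2


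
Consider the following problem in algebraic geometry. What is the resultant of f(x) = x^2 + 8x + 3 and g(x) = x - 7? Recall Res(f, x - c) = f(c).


For Res(f, x - c), we evaluate f at x = c.
f(7) = 7^2 + 8*7 + 3
= 49 + 56 + 3
= 105 + 3 = 108
Res(f, g) = 108

108


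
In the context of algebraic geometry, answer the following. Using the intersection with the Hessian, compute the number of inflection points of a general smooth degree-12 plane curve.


For a general smooth plane curve C of degree d, the inflection points are
the intersection of C with its Hessian curve, which has degree 3(d-2).
By Bezout, the total intersection number is d * 3(d-2) = 12 * 30 = 360.
For a general curve every flex is ordinary, so each contributes
multiplicity 1 to C·Hess(C), and the number of distinct inflection
points is 3d(d-2).
Inflection points = 3*12*(12-2) = 3*12*10 = 360

360


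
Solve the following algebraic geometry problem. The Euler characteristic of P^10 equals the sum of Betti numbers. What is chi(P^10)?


The complex projective space P^10 has one cell in each even real dimension 0, 2, ..., 20.
The cohomology groups are H^{2k}(P^10) = Z for k = 0,...,10, and 0 otherwise.
Euler characteristic = sum of Betti numbers = 1 per even-dimensional cohomology group.
chi(P^10) = 10 + 1 = 11

11


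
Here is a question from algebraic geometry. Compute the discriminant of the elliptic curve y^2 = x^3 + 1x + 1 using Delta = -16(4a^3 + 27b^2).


Compute each component:
4a^3 = 4*1^3 = 4*1 = 4
27b^2 = 27*1^2 = 27*1 = 27
4a^3 + 27b^2 = 4 + 27 = 31
Delta = -16*31 = -496

-496


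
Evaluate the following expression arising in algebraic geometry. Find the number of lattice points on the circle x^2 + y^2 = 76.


Systematically check integer values of x where x^2 <= 76.
For each valid x, check if 76 - x^2 is a perfect square.
Total integer solutions found: 0

0


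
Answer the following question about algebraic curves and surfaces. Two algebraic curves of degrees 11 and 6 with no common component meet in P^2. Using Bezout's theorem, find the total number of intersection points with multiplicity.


Bezout's theorem states the intersection count equals the product of degrees.
Intersection count = 11 * 6 = 66

66


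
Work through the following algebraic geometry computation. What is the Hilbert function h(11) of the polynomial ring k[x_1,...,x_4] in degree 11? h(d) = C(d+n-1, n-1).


The Hilbert function for the polynomial ring in 4 variables is:
h(d) = C(d+n-1, n-1)
h(11) = C(11+4-1, 4-1) = C(14, 3)
= 14! / (3! * 11!)
= 364

364


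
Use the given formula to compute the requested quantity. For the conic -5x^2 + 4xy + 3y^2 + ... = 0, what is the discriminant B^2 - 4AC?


The discriminant of a conic Ax^2 + Bxy + Cy^2 + ... = 0 is B^2 - 4AC.
B^2 = 4^2 = 16
4AC = 4*(-5)*3 = -60
Discriminant = 16 + 60 = 76

76


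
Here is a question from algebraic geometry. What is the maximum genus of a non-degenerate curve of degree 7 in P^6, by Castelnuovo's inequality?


Castelnuovo's bound: write d - 1 = m(r-1) + epsilon with 0 <= epsilon < r-1.
d - 1 = 7 - 1 = 6
r - 1 = 6 - 1 = 5
6 = 1*5 + 1, so m = 1, epsilon = 1
pi(d, r) = m(m-1)(r-1)/2 + m*epsilon
= 1*0*5/2 + 1*1
= 0/2 + 1
= 0 + 1 = 1

1


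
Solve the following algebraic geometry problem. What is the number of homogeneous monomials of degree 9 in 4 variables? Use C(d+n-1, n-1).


The number of degree-9 monomials in 4 variables is C(d+n-1, n-1).
= C(9+4-1, 4-1) = C(12, 3)
= 220

220


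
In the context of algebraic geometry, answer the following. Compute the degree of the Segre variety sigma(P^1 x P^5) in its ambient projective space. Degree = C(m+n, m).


The degree of the Segre variety P^1 x P^5 is C(m+n, m).
= C(6, 1)
= 6

6


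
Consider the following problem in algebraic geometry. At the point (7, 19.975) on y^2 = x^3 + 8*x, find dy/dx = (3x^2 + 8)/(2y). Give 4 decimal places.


Using implicit differentiation of y^2 = x^3 + 8*x:
2y * dy/dx = 3x^2 + 8
dy/dx = (3x^2 + 8)/(2y)
Numerator: 3*7^2 + 8 = 155
Denominator: 2*19.975 = 39.95
dy/dx = 155/39.95 = 3.8798

3.8798


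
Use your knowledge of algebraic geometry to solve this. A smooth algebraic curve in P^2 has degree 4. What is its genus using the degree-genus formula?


Using the genus formula for smooth plane curves:
g = (d-1)(d-2)/2
g = (4-1)(4-2)/2
g = 3*2/2
g = 6/2 = 3

3


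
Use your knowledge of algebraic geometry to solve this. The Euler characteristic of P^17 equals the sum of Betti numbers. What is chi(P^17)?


The complex projective space P^17 has one cell in each even real dimension 0, 2, ..., 34.
The cohomology groups are H^{2k}(P^17) = Z for k = 0,...,17, and 0 otherwise.
Euler characteristic = sum of Betti numbers = 1 per even-dimensional cohomology group.
chi(P^17) = 17 + 1 = 18

18


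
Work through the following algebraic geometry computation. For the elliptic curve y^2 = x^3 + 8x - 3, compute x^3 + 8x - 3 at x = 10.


Compute x^3 + 8x - 3 at x = 10:
x^3 = 10^3 = 1000
8*x = 8*10 = 80
Sum: 1000 + 80 - 3 = 1077

1077


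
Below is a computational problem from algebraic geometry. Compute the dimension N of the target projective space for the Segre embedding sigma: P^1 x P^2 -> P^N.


The Segre embedding maps P^m x P^n into P^N via
all products of coordinates from each factor.
N = (m+1)(n+1) - 1
N = (1+1)(2+1) - 1
N = 2*3 - 1
N = 6 - 1 = 5

5


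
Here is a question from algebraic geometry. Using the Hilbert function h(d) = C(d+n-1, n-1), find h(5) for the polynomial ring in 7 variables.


The Hilbert function for the polynomial ring in 7 variables is:
h(d) = C(d+n-1, n-1)
h(5) = C(5+7-1, 7-1) = C(11, 6)
= 11! / (6! * 5!)
= 462

462


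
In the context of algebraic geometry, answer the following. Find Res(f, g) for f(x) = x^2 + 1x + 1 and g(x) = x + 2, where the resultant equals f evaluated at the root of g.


For Res(f, x - c), we evaluate f at x = c.
f(-2) = (-2)^2 + 1*(-2) + 1
= 4 - 2 + 1
= 2 + 1 = 3
Res(f, g) = 3

3


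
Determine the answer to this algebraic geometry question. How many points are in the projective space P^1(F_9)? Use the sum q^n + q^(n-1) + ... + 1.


P^1(F_9) has (q^(n+1) - 1)/(q - 1) points.
= 9^1 + 9^0
= 9 + 1
= 10

10


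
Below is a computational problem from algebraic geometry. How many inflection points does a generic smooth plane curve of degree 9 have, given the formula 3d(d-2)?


For a general smooth plane curve C of degree d, the inflection points are
the intersection of C with its Hessian curve, which has degree 3(d-2).
By Bezout, the total intersection number is d * 3(d-2) = 9 * 21 = 189.
For a general curve every flex is ordinary, so each contributes
multiplicity 1 to C·Hess(C), and the number of distinct inflection
points is 3d(d-2).
Inflection points = 3*9*(9-2) = 3*9*7 = 189

189


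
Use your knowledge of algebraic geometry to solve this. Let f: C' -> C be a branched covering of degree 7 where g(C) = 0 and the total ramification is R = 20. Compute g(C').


Riemann-Hurwitz formula: 2g' - 2 = d(2g - 2) + R
Given: d = 7, g = 0, R = 20
2g' - 2 = 7*(2*0 - 2) + 20
2g' - 2 = 7*(-2) + 20
2g' - 2 = -14 + 20 = 6
2g' = 8
g' = 4

4


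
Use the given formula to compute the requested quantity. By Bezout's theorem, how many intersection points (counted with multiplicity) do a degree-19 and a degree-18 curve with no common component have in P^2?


Bezout's theorem states the intersection count equals the product of degrees.
Intersection count = 19 * 18 = 342

342


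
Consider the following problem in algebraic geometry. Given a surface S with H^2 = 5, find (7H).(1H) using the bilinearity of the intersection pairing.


Using bilinearity of the intersection pairing on a surface S:
(aH).(bH) = ab * (H.H)
We have H^2 = 5.
D.E = (7H).(1H) = 7*1*5
= 7*5
= 35

35


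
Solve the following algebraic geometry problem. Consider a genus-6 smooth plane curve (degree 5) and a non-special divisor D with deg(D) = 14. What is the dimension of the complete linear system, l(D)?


First, compute the genus of a smooth plane curve of degree 5:
g = (d-1)(d-2)/2 = (5-1)(5-2)/2 = 6
For a non-special divisor D (i.e., h^1(D) = 0), Riemann-Roch gives:
l(D) = deg(D) - g + 1
Since deg(D) = 14 >= 2g - 1 = 11, D is non-special.
l(D) = 14 - 6 + 1 = 9

9
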